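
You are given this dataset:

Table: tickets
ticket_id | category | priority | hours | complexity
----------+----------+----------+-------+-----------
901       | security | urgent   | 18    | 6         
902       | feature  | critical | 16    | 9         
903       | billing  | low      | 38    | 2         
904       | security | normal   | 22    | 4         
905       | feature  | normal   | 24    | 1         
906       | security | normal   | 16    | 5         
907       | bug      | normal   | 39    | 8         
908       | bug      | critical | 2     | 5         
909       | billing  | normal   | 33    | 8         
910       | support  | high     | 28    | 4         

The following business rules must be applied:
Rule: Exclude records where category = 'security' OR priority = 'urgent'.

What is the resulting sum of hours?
180

Step 1: Find records where category = 'security' OR priority = 'urgent'
Step 2: 3 records match, summing to 56
Step 3: Original sum: 236
Step 4: Remaining sum = 236 - 56 = 180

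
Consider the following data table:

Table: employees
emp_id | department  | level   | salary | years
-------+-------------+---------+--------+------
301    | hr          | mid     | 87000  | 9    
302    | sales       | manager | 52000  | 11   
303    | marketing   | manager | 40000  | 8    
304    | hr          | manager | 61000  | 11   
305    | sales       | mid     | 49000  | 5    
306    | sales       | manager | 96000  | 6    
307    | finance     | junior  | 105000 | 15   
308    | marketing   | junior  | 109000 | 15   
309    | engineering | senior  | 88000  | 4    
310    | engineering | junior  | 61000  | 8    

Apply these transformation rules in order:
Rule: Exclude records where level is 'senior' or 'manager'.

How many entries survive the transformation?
5

Step 1: Count records to exclude
  - 1 (senior) + 4 (manager) = 5 records
Step 2: Total records: 10
Step 3: Remaining = 10 - 5 = 5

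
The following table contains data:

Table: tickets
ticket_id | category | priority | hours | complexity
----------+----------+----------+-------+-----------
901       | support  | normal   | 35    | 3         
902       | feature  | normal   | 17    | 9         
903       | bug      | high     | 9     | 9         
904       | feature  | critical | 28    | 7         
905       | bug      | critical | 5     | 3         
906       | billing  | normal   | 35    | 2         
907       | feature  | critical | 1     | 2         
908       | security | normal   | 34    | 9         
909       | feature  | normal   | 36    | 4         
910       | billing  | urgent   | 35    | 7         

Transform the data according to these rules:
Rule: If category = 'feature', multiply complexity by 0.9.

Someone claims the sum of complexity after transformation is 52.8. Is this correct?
Yes, the result is correct.

Step 1: Calculate the correct sum after transformation
Step 2: Apply multiplier 0.9 to records where category = 'feature'
Step 3: Correct result = 52.8
Step 4: Claimed result = 52.8
Step 5: 52.8 = 52.8 ✓
Conclusion: The claimed result is correct.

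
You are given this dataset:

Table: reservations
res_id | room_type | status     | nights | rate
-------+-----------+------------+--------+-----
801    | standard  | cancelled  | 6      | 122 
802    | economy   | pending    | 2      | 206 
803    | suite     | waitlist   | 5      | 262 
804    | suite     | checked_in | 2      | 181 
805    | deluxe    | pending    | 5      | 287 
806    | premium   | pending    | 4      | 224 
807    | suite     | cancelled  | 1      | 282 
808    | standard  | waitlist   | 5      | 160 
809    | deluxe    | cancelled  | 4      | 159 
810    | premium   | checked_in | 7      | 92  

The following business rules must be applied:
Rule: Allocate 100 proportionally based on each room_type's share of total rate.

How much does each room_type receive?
deluxe: 22.58, economy: 10.43, premium: 16.0, standard: 14.28, suite: 36.71

Step 1: Calculate total rate = 1975
Step 2: Calculate each room_type's proportion:
  deluxe: 446/1975 = 22.58% → 22.58
  economy: 206/1975 = 10.43% → 10.43
  premium: 316/1975 = 16.00% → 16.0
  standard: 282/1975 = 14.28% → 14.28
  suite: 725/1975 = 36.71% → 36.71
Step 3: Verify: sum of allocations ≈ 100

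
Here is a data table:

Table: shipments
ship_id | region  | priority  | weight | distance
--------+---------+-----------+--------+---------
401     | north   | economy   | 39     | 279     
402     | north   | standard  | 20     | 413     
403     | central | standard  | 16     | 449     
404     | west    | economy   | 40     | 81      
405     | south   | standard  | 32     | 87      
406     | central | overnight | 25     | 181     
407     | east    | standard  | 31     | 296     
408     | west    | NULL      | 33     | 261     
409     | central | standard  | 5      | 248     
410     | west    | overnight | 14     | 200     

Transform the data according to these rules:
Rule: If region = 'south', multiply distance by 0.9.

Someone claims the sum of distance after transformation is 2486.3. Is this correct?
Yes, the result is correct.

Step 1: Calculate the correct sum after transformation
Step 2: Apply multiplier 0.9 to records where region = 'south'
Step 3: Correct result = 2486.3
Step 4: Claimed result = 2486.3
Step 5: 2486.3 = 2486.3 ✓
Conclusion: The claimed result is correct.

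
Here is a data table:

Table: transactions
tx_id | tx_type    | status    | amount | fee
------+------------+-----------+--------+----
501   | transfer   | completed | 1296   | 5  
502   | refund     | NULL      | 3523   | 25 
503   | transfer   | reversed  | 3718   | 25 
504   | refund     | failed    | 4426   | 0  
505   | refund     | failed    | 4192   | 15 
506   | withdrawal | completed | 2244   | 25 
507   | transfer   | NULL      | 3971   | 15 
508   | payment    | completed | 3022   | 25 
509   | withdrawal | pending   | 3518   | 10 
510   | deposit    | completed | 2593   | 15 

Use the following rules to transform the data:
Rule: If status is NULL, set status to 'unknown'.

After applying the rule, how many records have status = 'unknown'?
2

Step 1: Count records where status IS NULL
Step 2: Found 2 records with NULL status
Step 3: These records will have status set to 'unknown'
Step 4: Records already having status = 'unknown': 0
Step 5: Answer: 2 + 0 = 2 records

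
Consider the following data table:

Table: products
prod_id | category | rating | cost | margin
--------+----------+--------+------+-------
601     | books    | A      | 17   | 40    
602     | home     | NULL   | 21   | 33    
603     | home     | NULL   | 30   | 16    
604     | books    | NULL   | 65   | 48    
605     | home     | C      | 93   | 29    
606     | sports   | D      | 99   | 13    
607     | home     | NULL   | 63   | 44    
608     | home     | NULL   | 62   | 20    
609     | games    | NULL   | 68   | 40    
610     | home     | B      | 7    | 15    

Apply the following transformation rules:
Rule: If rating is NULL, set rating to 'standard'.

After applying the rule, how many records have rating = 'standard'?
6

Step 1: Count records where rating IS NULL
Step 2: Found 6 records with NULL rating
Step 3: These records will have rating set to 'standard'
Step 4: Records already having rating = 'standard': 0
Step 5: Answer: 6 + 0 = 6 records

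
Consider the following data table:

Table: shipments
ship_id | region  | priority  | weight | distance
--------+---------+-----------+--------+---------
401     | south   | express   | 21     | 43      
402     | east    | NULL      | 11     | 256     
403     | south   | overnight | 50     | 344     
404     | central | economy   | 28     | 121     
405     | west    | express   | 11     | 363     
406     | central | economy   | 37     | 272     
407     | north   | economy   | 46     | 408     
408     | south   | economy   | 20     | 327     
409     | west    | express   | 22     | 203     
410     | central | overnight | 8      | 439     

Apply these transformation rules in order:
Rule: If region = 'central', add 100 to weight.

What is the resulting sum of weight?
554

Step 1: Count records where region = 'central': 3
Step 2: Total bonus added: 3 × 100 = 300
Step 3: Original sum of weight: 254
Step 4: Final sum = 254 + 300 = 554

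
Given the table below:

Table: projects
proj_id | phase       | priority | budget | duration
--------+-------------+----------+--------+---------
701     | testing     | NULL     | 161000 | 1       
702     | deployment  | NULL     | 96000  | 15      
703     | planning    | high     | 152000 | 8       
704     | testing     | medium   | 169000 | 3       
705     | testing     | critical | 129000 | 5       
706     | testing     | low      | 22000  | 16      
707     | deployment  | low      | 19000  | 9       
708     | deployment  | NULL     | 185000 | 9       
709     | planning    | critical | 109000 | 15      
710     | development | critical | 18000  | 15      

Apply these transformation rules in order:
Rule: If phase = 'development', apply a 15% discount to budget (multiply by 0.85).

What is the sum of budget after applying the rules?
1057300.0

Step 1: Records with phase = 'development' have total budget = 18000
Step 2: Apply multiplier: 18000 × 0.85 = 15300.0
Step 3: Other records total: 1042000
Step 4: Final sum = 15300.0 + 1042000 = 1057300.0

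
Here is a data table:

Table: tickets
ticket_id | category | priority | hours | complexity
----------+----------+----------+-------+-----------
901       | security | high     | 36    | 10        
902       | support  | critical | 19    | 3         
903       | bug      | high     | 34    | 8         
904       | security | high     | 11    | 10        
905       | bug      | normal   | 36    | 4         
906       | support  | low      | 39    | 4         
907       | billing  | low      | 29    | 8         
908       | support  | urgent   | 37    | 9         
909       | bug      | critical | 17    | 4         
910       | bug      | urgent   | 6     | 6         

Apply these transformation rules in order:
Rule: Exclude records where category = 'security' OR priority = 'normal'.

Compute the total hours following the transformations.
181

Step 1: Find records where category = 'security' OR priority = 'normal'
Step 2: 3 records match, summing to 83
Step 3: Original sum: 264
Step 4: Remaining sum = 264 - 83 = 181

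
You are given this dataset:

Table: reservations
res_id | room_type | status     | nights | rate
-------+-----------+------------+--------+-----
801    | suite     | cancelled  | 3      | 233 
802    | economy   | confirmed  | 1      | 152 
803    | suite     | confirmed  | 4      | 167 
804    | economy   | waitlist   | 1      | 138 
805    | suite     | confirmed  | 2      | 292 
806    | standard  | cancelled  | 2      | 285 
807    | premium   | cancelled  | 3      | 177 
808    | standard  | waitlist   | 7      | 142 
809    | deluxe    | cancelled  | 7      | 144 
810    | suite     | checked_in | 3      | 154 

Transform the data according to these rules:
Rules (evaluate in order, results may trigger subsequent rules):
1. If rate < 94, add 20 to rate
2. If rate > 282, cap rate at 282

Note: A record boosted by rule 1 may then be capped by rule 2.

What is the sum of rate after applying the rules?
1871

Step 1: Apply rule 1 to records with rate < 94
  - 0 records get bonus of 20
  - Of these, 0 records then exceed 282 and get capped
Step 2: Apply rule 2 to records with rate > 282
  - 2 records (original) are capped
Step 3: Calculate final sum = 1871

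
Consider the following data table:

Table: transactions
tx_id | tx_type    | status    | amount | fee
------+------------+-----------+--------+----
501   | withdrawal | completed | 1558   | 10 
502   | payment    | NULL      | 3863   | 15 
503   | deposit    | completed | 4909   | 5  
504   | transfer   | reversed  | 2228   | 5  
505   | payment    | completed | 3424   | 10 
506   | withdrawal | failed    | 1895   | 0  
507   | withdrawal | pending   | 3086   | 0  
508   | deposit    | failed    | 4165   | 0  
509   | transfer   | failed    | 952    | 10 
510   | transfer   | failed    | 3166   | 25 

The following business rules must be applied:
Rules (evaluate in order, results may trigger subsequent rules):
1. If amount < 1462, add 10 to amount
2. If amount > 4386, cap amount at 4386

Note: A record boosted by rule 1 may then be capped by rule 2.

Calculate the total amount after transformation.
28733

Step 1: Apply rule 1 to records with amount < 1462
  - 1 records get bonus of 10
  - Of these, 0 records then exceed 4386 and get capped
Step 2: Apply rule 2 to records with amount > 4386
  - 1 records (original) are capped
Step 3: Calculate final sum = 28733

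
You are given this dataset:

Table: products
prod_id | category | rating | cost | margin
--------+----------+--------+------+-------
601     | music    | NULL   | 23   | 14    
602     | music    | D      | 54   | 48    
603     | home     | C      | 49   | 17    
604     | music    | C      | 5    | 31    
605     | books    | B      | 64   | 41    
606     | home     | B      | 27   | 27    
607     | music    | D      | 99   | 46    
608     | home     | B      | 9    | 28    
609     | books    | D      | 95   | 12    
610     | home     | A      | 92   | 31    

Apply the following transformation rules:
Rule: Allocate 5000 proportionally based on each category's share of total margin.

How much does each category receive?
books: 898.31, home: 1745.76, music: 2355.93

Step 1: Calculate total margin = 295
Step 2: Calculate each category's proportion:
  books: 53/295 = 17.97% → 898.31
  home: 103/295 = 34.92% → 1745.76
  music: 139/295 = 47.12% → 2355.93
Step 3: Verify: sum of allocations ≈ 5000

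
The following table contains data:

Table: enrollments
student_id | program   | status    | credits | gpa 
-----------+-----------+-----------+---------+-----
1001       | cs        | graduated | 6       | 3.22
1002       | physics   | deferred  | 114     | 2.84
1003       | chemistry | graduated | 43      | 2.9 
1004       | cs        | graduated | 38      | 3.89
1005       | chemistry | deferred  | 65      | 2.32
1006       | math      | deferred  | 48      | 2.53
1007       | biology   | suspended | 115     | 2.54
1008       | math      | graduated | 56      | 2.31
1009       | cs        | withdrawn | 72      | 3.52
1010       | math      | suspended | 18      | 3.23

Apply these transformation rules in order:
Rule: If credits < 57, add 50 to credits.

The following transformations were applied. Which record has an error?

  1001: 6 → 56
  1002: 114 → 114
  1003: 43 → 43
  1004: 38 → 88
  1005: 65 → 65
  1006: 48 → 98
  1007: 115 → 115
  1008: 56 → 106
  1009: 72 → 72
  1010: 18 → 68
Record 1003 has an error. The correct transformed value should be 93, not 43.

Step 1: Check each record against the rule
Step 2: Record 1003 has credits = 43
Step 3: Since 43 < 57, the bonus should have been applied
Step 4: Correct value = 93, but claimed value = 43
Conclusion: Record 1003 has the error.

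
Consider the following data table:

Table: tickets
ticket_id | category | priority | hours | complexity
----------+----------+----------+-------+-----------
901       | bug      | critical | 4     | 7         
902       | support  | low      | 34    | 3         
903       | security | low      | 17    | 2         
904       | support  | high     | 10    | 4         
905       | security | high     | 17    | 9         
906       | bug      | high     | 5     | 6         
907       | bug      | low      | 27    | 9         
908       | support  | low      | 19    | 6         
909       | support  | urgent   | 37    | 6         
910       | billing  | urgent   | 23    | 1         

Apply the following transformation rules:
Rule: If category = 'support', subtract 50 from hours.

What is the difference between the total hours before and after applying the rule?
200

Step 1: Original sum of hours = 193
Step 2: 4 records have category = 'support'
Step 3: Each affected record changes by -50
Step 4: Total change = 4 × -50 = -200
Step 5: New sum = 193 + -200 = -7
Step 6: Difference = |-7 - 193| = 200
        (Sum decreased by 200)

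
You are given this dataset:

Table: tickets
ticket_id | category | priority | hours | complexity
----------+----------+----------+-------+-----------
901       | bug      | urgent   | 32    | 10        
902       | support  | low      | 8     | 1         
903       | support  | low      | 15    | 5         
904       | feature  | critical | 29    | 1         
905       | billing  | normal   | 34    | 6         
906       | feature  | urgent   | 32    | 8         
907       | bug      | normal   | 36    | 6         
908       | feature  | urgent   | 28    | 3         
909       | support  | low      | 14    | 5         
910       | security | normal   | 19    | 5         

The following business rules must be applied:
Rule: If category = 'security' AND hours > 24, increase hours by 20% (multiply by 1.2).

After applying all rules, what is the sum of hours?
247

Step 1: Find records where category = 'security' AND hours > 24
Step 2: 0 records match, summing to 0
Step 3: After multiplier: 0 × 1.2 = 0.0
Step 4: Unaffected records sum: 247
Step 5: Final sum = 0.0 + 247 = 247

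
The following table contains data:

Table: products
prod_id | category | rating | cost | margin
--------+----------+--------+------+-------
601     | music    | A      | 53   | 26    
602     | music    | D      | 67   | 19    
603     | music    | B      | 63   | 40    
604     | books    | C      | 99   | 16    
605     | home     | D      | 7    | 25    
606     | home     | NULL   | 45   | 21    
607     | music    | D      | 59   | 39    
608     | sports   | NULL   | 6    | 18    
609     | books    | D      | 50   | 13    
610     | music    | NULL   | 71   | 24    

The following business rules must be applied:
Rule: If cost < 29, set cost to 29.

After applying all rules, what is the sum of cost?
565

Step 1: 2 records have cost < 29
Step 2: These records originally summed to 13
Step 3: After setting to minimum: 2 × 29 = 58
Step 4: Unaffected records sum: 507
Step 5: Final sum = 58 + 507 = 565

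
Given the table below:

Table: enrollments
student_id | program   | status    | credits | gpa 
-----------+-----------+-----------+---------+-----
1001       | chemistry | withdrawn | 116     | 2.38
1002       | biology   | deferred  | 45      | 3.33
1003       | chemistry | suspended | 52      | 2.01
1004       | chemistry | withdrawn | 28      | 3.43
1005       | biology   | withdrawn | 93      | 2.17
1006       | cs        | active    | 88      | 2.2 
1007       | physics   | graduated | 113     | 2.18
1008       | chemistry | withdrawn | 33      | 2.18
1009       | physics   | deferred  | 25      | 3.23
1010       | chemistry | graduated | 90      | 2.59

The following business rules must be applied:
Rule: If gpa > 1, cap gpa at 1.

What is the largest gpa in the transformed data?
1

Step 1: Original maximum gpa = 3.43
Step 2: Apply cap at 1
Step 3: 10 records had gpa > 1 and were capped
Step 4: Maximum after transformation = 1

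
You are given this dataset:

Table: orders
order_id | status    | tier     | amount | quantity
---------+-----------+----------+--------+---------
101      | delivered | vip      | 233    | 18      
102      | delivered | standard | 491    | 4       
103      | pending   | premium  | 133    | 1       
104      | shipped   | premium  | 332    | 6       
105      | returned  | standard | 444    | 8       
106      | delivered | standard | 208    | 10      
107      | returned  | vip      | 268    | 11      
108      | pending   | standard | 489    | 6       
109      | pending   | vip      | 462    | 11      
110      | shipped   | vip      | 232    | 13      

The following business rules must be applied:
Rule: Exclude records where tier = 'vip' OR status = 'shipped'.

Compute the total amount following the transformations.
1765

Step 1: Find records where tier = 'vip' OR status = 'shipped'
Step 2: 5 records match, summing to 1527
Step 3: Original sum: 3292
Step 4: Remaining sum = 3292 - 1527 = 1765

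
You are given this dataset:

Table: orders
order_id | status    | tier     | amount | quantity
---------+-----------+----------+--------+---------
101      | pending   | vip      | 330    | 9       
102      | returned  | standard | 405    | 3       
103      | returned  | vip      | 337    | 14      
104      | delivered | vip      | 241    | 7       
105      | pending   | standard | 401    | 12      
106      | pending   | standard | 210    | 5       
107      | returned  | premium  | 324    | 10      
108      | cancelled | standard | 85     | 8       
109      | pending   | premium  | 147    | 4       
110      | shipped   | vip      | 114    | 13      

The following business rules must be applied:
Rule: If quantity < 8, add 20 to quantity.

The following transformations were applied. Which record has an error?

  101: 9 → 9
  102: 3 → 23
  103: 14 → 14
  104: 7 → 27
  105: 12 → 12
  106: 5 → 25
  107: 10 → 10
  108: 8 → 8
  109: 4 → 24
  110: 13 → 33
Record 110 has an error. The correct transformed value should be 13, not 33.

Step 1: Check each record against the rule
Step 2: Record 110 has quantity = 13
Step 3: Since 13 >= 8, the bonus should not have been applied
Step 4: Correct value = 13, but claimed value = 33
Conclusion: Record 110 has the error.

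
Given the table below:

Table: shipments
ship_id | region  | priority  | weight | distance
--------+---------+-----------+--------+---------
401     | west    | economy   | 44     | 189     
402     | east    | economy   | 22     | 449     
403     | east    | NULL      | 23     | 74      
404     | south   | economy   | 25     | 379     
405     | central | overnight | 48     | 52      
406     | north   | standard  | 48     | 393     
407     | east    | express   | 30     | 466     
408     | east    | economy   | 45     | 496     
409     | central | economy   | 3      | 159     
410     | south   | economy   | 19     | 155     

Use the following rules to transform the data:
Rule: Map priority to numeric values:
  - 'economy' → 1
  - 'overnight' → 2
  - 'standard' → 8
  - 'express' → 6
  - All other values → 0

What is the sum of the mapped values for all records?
22

Step 1: Apply mapping to each record
Step 2: Count by status:
  'economy': 6 records × 1 = 6
  'overnight': 1 records × 2 = 2
  'standard': 1 records × 8 = 8
  'express': 1 records × 6 = 6
Step 3: Sum all mapped values = 22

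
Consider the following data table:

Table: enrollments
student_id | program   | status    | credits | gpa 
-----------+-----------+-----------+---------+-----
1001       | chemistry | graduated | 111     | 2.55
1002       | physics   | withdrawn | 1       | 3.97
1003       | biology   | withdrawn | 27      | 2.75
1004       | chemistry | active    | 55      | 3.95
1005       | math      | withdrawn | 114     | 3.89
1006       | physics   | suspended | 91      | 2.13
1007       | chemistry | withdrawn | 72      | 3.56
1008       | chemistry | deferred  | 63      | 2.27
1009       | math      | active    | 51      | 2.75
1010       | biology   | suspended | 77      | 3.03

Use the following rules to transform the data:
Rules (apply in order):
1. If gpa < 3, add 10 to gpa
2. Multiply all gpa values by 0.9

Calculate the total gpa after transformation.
72.77

Step 1: Apply Rule 1 - Add 10 to records with gpa < 3
  - 5 records affected: 12.45 + (5 × 10) = 62.45
  - Unaffected records: 18.4
  - Sum after Rule 1: 80.85
Step 2: Apply Rule 2 - Multiply all by 0.9
  - 80.85 × 0.9 = 72.77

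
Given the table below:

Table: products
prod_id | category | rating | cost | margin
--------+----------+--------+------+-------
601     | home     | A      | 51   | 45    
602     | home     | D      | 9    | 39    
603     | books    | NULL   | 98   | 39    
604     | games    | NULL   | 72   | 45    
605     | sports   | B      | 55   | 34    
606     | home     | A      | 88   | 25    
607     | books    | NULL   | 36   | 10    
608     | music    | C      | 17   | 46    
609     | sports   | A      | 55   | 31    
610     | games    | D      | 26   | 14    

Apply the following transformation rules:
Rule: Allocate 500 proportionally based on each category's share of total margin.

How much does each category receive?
books: 74.7, games: 89.94, home: 166.16, music: 70.12, sports: 99.09

Step 1: Calculate total margin = 328
Step 2: Calculate each category's proportion:
  books: 49/328 = 14.94% → 74.7
  games: 59/328 = 17.99% → 89.94
  home: 109/328 = 33.23% → 166.16
  music: 46/328 = 14.02% → 70.12
  sports: 65/328 = 19.82% → 99.09
Step 3: Verify: sum of allocations ≈ 500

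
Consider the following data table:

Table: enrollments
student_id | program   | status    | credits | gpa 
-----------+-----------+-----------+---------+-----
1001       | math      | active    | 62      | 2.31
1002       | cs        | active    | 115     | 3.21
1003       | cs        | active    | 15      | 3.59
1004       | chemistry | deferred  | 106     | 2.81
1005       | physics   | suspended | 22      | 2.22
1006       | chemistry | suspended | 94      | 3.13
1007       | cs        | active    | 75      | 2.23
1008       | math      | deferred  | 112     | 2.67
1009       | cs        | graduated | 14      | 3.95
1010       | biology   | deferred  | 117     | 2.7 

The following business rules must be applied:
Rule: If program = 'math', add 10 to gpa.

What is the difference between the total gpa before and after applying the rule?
20.0

Step 1: Original sum of gpa = 28.82
Step 2: 2 records have program = 'math'
Step 3: Each affected record changes by 10
Step 4: Total change = 2 × 10 = 20
Step 5: New sum = 28.82 + 20 = 48.82
Step 6: Difference = |48.82 - 28.82| = 20.0
        (Sum increased by 20.0)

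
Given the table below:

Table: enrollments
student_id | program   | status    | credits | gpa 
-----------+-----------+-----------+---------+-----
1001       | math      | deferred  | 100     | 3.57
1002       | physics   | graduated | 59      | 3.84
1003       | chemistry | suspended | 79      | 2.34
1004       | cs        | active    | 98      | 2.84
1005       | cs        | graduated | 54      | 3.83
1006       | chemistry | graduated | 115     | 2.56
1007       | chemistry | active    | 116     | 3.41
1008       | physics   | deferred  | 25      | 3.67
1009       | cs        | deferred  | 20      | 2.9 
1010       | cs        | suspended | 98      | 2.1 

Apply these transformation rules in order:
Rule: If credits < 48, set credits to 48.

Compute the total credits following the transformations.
815

Step 1: 2 records have credits < 48
Step 2: These records originally summed to 45
Step 3: After setting to minimum: 2 × 48 = 96
Step 4: Unaffected records sum: 719
Step 5: Final sum = 96 + 719 = 815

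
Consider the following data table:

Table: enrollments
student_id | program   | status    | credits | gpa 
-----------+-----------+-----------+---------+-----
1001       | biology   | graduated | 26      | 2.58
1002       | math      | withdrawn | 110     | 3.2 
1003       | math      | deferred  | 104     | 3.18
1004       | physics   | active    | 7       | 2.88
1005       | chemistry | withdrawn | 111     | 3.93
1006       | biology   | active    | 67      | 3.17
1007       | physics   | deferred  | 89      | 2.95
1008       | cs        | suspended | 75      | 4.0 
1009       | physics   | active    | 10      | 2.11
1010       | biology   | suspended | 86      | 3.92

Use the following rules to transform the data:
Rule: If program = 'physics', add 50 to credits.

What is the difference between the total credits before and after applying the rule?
150

Step 1: Original sum of credits = 685
Step 2: 3 records have program = 'physics'
Step 3: Each affected record changes by 50
Step 4: Total change = 3 × 50 = 150
Step 5: New sum = 685 + 150 = 835
Step 6: Difference = |835 - 685| = 150
        (Sum increased by 150)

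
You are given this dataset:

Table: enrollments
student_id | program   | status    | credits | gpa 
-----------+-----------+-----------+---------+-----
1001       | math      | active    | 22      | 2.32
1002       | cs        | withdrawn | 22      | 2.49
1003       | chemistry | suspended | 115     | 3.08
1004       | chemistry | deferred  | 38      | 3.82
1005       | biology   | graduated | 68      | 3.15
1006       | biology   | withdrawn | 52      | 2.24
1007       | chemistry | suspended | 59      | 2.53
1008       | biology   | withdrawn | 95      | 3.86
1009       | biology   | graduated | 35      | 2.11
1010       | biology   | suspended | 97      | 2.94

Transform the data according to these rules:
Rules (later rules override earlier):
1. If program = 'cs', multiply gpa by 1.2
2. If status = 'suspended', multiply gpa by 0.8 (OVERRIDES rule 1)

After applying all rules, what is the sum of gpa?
27.33

Step 1: Rule 2 takes priority for records with status = 'suspended'
  - 3 records: 8.55 × 0.8 = 6.84
Step 2: Rule 1 applies to remaining records with program = 'cs'
  - 1 records: 2.49 × 1.2 = 2.99
Step 3: Other records unchanged: 17.5
Step 4: Final sum = 6.84 + 2.99 + 17.5 = 27.33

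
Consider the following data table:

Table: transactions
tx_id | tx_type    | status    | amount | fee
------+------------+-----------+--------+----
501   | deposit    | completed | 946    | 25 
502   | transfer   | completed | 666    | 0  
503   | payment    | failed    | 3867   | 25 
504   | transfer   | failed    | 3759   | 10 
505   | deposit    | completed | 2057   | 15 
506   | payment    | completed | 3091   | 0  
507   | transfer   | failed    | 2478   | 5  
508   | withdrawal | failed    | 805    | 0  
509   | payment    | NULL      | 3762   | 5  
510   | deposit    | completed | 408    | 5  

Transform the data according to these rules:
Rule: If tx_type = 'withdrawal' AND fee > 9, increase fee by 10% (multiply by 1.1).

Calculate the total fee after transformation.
90

Step 1: Find records where tx_type = 'withdrawal' AND fee > 9
Step 2: 0 records match, summing to 0
Step 3: After multiplier: 0 × 1.1 = 0.0
Step 4: Unaffected records sum: 90
Step 5: Final sum = 0.0 + 90 = 90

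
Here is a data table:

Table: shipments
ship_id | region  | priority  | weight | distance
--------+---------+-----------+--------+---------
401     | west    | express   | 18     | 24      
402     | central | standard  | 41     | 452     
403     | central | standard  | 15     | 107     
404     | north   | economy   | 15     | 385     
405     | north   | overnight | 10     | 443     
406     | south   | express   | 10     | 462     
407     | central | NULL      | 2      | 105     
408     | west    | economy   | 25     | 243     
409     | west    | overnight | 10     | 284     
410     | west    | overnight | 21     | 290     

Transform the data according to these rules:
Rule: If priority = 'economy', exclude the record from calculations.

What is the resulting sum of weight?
127

Step 1: Identify records where priority = 'economy'
Step 2: The excluded records sum to 40
Step 3: Original total weight = 167
Step 4: Remaining total = 167 - 40 = 127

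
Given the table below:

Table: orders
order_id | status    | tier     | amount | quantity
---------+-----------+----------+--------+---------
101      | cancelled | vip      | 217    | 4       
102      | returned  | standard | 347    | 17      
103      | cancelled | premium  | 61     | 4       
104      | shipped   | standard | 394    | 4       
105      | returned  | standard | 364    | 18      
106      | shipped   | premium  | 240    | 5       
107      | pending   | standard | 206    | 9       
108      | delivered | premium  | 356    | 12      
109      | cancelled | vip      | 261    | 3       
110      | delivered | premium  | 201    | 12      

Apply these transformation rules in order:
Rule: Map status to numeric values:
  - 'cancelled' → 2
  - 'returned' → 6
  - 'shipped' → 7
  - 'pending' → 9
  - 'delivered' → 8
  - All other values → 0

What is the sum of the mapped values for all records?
57

Step 1: Apply mapping to each record
Step 2: Count by status:
  'cancelled': 3 records × 2 = 6
  'returned': 2 records × 6 = 12
  'shipped': 2 records × 7 = 14
  'pending': 1 records × 9 = 9
  'delivered': 2 records × 8 = 16
Step 3: Sum all mapped values = 57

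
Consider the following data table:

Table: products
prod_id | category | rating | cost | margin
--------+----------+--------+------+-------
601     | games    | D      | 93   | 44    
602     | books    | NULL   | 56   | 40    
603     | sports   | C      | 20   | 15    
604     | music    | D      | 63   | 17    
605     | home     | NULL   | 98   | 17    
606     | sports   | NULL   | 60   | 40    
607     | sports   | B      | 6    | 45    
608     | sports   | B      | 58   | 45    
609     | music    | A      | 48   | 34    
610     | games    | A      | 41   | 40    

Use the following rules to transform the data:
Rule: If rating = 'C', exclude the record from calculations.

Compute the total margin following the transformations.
322

Step 1: Identify records where rating = 'C'
Step 2: The excluded records sum to 15
Step 3: Original total margin = 337
Step 4: Remaining total = 337 - 15 = 322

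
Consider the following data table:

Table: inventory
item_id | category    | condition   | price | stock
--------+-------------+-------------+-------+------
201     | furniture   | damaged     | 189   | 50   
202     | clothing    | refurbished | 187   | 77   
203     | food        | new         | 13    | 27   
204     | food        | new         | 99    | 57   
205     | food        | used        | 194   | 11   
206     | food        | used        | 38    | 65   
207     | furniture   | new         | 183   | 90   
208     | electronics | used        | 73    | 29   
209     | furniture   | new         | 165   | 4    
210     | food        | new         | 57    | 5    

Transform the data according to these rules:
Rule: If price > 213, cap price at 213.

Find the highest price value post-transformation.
194

Step 1: Original maximum price = 194
Step 2: Check cap of 213 against maximum
Step 3: No records exceed the cap (max 194 <= cap 213), so no capping applies
Step 4: Maximum after transformation = 194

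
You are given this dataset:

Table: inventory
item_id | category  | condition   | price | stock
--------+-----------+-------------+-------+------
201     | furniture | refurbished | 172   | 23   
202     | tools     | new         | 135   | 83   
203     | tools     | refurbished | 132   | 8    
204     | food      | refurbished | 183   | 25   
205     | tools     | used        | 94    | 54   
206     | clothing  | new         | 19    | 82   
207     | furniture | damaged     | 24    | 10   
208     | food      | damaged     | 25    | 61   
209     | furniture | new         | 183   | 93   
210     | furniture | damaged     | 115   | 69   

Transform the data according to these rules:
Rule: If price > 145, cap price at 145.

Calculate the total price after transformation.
979

Step 1: 3 records have price > 145
Step 2: These records originally summed to 538
Step 3: After capping: 3 × 145 = 435
Step 4: Unaffected records sum: 544
Step 5: Final sum = 435 + 544 = 979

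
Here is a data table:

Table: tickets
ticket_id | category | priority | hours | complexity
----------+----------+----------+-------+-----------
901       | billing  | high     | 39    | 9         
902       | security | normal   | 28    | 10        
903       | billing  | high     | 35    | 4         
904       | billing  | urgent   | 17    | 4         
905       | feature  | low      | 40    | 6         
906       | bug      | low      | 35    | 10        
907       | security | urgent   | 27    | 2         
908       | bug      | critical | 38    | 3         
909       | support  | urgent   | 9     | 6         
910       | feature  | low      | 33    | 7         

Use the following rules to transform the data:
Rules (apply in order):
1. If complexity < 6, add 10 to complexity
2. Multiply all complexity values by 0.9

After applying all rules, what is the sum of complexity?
90.9

Step 1: Apply Rule 1 - Add 10 to records with complexity < 6
  - 4 records affected: 13 + (4 × 10) = 53
  - Unaffected records: 48
  - Sum after Rule 1: 101
Step 2: Apply Rule 2 - Multiply all by 0.9
  - 101 × 0.9 = 90.9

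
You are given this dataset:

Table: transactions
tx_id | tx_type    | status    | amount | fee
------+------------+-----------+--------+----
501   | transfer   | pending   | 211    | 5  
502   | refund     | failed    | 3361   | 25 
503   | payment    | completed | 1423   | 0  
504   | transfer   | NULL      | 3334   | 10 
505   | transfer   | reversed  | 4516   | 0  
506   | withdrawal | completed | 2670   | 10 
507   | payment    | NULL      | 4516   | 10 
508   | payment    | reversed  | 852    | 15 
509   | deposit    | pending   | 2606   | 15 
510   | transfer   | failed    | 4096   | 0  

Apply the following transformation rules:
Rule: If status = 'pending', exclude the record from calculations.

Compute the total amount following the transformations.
24768

Step 1: Identify records where status = 'pending'
Step 2: The excluded records sum to 2817
Step 3: Original total amount = 27585
Step 4: Remaining total = 27585 - 2817 = 24768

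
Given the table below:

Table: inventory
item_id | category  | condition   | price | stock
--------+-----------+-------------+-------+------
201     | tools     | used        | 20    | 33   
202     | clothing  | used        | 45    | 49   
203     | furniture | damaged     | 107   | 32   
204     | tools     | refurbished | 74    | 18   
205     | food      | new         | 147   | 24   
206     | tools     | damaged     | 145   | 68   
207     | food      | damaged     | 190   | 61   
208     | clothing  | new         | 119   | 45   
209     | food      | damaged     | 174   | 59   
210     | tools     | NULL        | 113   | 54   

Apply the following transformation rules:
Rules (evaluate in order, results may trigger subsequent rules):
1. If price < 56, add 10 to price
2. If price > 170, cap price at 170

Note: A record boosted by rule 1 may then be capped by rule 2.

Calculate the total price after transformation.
1130

Step 1: Apply rule 1 to records with price < 56
  - 2 records get bonus of 10
  - Of these, 0 records then exceed 170 and get capped
Step 2: Apply rule 2 to records with price > 170
  - 2 records (original) are capped
Step 3: Calculate final sum = 1130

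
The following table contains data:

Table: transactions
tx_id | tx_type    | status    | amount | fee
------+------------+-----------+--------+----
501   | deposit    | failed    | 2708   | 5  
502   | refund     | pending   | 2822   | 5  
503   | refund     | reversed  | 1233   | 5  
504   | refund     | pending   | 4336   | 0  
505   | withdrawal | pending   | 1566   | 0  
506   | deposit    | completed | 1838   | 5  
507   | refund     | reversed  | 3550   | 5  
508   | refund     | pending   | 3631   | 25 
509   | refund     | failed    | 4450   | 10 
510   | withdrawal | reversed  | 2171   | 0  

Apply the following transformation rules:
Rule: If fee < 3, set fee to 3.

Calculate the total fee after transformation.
69

Step 1: 3 records have fee < 3
Step 2: These records originally summed to 0
Step 3: After setting to minimum: 3 × 3 = 9
Step 4: Unaffected records sum: 60
Step 5: Final sum = 9 + 60 = 69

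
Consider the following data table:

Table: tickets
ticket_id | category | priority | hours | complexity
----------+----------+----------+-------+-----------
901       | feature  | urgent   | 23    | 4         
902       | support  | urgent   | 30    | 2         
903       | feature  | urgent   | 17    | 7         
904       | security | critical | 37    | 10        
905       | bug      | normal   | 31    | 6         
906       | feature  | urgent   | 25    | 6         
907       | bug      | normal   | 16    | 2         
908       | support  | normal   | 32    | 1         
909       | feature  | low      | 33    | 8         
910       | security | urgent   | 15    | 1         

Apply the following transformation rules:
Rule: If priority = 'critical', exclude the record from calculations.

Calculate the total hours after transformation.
222

Step 1: Identify records where priority = 'critical'
Step 2: The excluded records sum to 37
Step 3: Original total hours = 259
Step 4: Remaining total = 259 - 37 = 222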